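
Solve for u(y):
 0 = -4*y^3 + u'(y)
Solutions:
 u(y) = C1 + y^4


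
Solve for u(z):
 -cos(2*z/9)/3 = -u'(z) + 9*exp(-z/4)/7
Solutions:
 u(z) = C1 + 3*sin(2*z/9)/2 - 36*exp(-z/4)/7


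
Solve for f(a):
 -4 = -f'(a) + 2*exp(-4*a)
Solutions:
 f(a) = C1 + 4*a - exp(-4*a)/2


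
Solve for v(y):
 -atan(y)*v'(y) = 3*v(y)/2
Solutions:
 v(y) = C1*exp(-3*Integral(1/atan(y), y)/2)


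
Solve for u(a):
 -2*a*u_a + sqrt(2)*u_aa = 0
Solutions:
 u(a) = C1 + C2*erfi(2^(3/4)*a/2)


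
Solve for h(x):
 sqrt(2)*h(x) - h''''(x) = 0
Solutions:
 h(x) = C1*exp(-2^(1/8)*x) + C2*exp(2^(1/8)*x) + C3*sin(2^(1/8)*x) + C4*cos(2^(1/8)*x)


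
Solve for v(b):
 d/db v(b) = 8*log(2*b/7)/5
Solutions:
 v(b) = C1 + 8*b*log(b)/5 - 8*b*log(7)/5 - 8*b/5 + 8*b*log(2)/5


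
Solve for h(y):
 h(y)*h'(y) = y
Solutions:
 h(y) = -sqrt(C1 + y^2)
 h(y) = sqrt(C1 + y^2)


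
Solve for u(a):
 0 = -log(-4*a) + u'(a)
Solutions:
 u(a) = C1 + a*log(-a) + a*(-1 + 2*log(2))


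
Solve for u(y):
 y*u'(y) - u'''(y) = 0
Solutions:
 u(y) = C1 + Integral(C2*airyai(y) + C3*airybi(y), y)


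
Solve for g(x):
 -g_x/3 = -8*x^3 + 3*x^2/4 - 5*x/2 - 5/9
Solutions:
 g(x) = C1 + 6*x^4 - 3*x^3/4 + 15*x^2/4 + 5*x/3


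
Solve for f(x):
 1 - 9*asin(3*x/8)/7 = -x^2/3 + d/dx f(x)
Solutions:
 f(x) = C1 + x^3/9 - 9*x*asin(3*x/8)/7 + x - 3*sqrt(64 - 9*x^2)/7


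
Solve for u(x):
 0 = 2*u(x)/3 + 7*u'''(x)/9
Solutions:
 u(x) = C3*exp(-6^(1/3)*7^(2/3)*x/7) + (C1*sin(2^(1/3)*3^(5/6)*7^(2/3)*x/14) + C2*cos(2^(1/3)*3^(5/6)*7^(2/3)*x/14))*exp(6^(1/3)*7^(2/3)*x/14)


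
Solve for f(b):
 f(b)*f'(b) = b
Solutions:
 f(b) = -sqrt(C1 + b^2)
 f(b) = sqrt(C1 + b^2)


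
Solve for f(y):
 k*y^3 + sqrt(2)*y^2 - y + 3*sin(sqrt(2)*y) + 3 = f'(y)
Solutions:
 f(y) = C1 + k*y^4/4 + sqrt(2)*y^3/3 - y^2/2 + 3*y - 3*sqrt(2)*cos(sqrt(2)*y)/2


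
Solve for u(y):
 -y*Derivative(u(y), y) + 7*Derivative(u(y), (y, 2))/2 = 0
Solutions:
 u(y) = C1 + C2*erfi(sqrt(7)*y/7)


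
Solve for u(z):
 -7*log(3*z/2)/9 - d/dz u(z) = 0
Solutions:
 u(z) = C1 - 7*z*log(z)/9 - 7*z*log(3)/9 + 7*z*log(2)/9 + 7*z/9


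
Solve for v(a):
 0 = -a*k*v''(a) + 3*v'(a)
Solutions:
 v(a) = C1 + a^(((re(k) + 3)*re(k) + im(k)^2)/(re(k)^2 + im(k)^2))*(C2*sin(3*log(a)*Abs(im(k))/(re(k)^2 + im(k)^2)) + C3*cos(3*log(a)*im(k)/(re(k)^2 + im(k)^2)))


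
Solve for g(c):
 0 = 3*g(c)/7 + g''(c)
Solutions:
 g(c) = C1*sin(sqrt(21)*c/7) + C2*cos(sqrt(21)*c/7)


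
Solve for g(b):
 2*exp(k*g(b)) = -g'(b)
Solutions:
 g(b) = Piecewise((log(1/(C1*k + 2*b*k))/k, Ne(k, 0)), (nan, True))
 g(b) = Piecewise((C1 - 2*b, Eq(k, 0)), (nan, True))


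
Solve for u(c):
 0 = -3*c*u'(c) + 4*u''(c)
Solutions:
 u(c) = C1 + C2*erfi(sqrt(6)*c/4)


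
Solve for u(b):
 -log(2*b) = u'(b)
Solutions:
 u(b) = C1 - b*log(b) - b*log(2) + b


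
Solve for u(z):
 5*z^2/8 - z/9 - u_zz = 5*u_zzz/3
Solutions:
 u(z) = C1 + C2*z + C3*exp(-3*z/5) + 5*z^4/96 - 79*z^3/216 + 395*z^2/216


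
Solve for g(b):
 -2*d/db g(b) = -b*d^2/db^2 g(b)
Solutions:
 g(b) = C1 + C2*b^3


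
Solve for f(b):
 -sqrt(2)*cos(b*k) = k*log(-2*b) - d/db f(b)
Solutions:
 f(b) = C1 + b*k*(log(-b) - 1) + b*k*log(2) + sqrt(2)*Piecewise((sin(b*k)/k, Ne(k, 0)), (b, True))


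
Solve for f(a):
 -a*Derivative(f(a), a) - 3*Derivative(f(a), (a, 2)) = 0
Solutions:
 f(a) = C1 + C2*erf(sqrt(6)*a/6)


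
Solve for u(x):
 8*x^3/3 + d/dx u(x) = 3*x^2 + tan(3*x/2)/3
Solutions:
 u(x) = C1 - 2*x^4/3 + x^3 - 2*log(cos(3*x/2))/9


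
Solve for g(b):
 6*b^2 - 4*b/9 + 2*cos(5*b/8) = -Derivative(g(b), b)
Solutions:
 g(b) = C1 - 2*b^3 + 2*b^2/9 - 16*sin(5*b/8)/5


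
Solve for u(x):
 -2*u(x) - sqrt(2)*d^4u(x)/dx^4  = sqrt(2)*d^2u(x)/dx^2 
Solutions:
 u(x) = (C1*sin(2^(1/8)*x*cos(atan(sqrt(-1 + 4*sqrt(2)))/2)) + C2*cos(2^(1/8)*x*cos(atan(sqrt(-1 + 4*sqrt(2)))/2)))*exp(-2^(1/8)*x*sin(atan(sqrt(-1 + 4*sqrt(2)))/2)) + (C3*sin(2^(1/8)*x*cos(atan(sqrt(-1 + 4*sqrt(2)))/2)) + C4*cos(2^(1/8)*x*cos(atan(sqrt(-1 + 4*sqrt(2)))/2)))*exp(2^(1/8)*x*sin(atan(sqrt(-1 + 4*sqrt(2)))/2))


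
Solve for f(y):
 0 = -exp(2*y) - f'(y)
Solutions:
 f(y) = C1 - exp(2*y)/2


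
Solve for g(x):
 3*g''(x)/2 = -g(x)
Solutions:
 g(x) = C1*sin(sqrt(6)*x/3) + C2*cos(sqrt(6)*x/3)


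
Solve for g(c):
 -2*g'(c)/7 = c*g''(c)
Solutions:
 g(c) = C1 + C2*c^(5/7)


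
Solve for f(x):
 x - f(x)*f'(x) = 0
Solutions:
 f(x) = -sqrt(C1 + x^2)
 f(x) = sqrt(C1 + x^2)


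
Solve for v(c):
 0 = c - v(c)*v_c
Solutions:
 v(c) = -sqrt(C1 + c^2)
 v(c) = sqrt(C1 + c^2)


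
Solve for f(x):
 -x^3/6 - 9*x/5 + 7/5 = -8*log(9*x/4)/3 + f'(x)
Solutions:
 f(x) = C1 - x^4/24 - 9*x^2/10 + 8*x*log(x)/3 - 16*x*log(2)/3 - 19*x/15 + 16*x*log(3)/3


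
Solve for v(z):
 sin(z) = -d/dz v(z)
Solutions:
 v(z) = C1 + cos(z)


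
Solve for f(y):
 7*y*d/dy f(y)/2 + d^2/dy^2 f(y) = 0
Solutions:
 f(y) = C1 + C2*erf(sqrt(7)*y/2)


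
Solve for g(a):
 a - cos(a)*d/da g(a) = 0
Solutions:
 g(a) = C1 + Integral(a/cos(a), a)


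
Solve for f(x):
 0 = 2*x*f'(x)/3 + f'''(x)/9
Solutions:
 f(x) = C1 + Integral(C2*airyai(-6^(1/3)*x) + C3*airybi(-6^(1/3)*x), x)


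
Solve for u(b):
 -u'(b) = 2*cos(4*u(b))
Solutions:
 u(b) = -asin((C1 + exp(16*b))/(C1 - exp(16*b)))/4 + pi/4
 u(b) = asin((C1 + exp(16*b))/(C1 - exp(16*b)))/4


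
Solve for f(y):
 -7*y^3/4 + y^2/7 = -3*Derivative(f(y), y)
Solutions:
 f(y) = C1 + 7*y^4/48 - y^3/63


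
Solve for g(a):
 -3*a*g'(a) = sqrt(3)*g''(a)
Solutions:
 g(a) = C1 + C2*erf(sqrt(2)*3^(1/4)*a/2)


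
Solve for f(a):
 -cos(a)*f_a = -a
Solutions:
 f(a) = C1 + Integral(a/cos(a), a)


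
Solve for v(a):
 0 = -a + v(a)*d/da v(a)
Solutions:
 v(a) = -sqrt(C1 + a^2)
 v(a) = sqrt(C1 + a^2)


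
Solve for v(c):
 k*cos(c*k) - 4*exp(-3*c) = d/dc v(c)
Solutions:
 v(c) = C1 + sin(c*k) + 4*exp(-3*c)/3


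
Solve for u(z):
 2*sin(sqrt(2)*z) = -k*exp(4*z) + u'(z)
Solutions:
 u(z) = C1 + k*exp(4*z)/4 - sqrt(2)*cos(sqrt(2)*z)


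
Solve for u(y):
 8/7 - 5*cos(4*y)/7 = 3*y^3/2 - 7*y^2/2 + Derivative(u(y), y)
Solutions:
 u(y) = C1 - 3*y^4/8 + 7*y^3/6 + 8*y/7 - 5*sin(4*y)/28


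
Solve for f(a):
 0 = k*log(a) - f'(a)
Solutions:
 f(a) = C1 + a*k*log(a) - a*k


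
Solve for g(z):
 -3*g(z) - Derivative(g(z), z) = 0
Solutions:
 g(z) = C1*exp(-3*z)


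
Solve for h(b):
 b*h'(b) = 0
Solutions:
 h(b) = C1


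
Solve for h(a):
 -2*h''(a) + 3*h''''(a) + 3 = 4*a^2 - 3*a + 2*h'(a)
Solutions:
 h(a) = C1 + C2*exp(-a*(2/(sqrt(73) + 9)^(1/3) + (sqrt(73) + 9)^(1/3))/6)*sin(sqrt(3)*a*(-(sqrt(73) + 9)^(1/3) + 2/(sqrt(73) + 9)^(1/3))/6) + C3*exp(-a*(2/(sqrt(73) + 9)^(1/3) + (sqrt(73) + 9)^(1/3))/6)*cos(sqrt(3)*a*(-(sqrt(73) + 9)^(1/3) + 2/(sqrt(73) + 9)^(1/3))/6) + C4*exp(a*(2/(sqrt(73) + 9)^(1/3) + (sqrt(73) + 9)^(1/3))/3) - 2*a^3/3 + 11*a^2/4 - 4*a


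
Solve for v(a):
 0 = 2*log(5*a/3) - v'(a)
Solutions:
 v(a) = C1 + 2*a*log(a) - 2*a + a*log(25/9)


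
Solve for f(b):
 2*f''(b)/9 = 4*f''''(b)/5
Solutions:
 f(b) = C1 + C2*b + C3*exp(-sqrt(10)*b/6) + C4*exp(sqrt(10)*b/6)


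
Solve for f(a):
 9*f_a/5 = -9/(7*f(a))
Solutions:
 f(a) = -sqrt(C1 - 70*a)/7
 f(a) = sqrt(C1 - 70*a)/7


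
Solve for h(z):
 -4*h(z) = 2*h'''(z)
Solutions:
 h(z) = C3*exp(-2^(1/3)*z) + (C1*sin(2^(1/3)*sqrt(3)*z/2) + C2*cos(2^(1/3)*sqrt(3)*z/2))*exp(2^(1/3)*z/2)


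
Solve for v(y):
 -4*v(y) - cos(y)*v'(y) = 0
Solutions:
 v(y) = C1*(sin(y)^2 - 2*sin(y) + 1)/(sin(y)^2 + 2*sin(y) + 1)


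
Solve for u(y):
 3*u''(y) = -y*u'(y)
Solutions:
 u(y) = C1 + C2*erf(sqrt(6)*y/6)


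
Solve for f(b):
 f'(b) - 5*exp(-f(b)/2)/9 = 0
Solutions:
 f(b) = 2*log(C1 + 5*b/18)


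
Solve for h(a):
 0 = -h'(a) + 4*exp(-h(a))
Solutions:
 h(a) = log(C1 + 4*a)


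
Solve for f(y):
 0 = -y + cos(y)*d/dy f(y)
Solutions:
 f(y) = C1 + Integral(y/cos(y), y)


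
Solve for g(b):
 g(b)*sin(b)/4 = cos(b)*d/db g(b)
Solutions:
 g(b) = C1/cos(b)^(1/4)


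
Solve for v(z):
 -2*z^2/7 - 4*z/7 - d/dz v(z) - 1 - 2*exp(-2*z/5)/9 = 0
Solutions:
 v(z) = C1 - 2*z^3/21 - 2*z^2/7 - z + 5*exp(-2*z/5)/9


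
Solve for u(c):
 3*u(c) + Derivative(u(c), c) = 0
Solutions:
 u(c) = C1*exp(-3*c)


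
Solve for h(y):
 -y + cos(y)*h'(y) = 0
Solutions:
 h(y) = C1 + Integral(y/cos(y), y)


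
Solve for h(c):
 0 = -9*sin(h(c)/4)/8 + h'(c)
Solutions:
 -9*c/8 + 2*log(cos(h(c)/4) - 1) - 2*log(cos(h(c)/4) + 1) = C1


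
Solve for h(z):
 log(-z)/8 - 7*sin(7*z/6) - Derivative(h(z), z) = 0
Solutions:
 h(z) = C1 + z*log(-z)/8 - z/8 + 6*cos(7*z/6)


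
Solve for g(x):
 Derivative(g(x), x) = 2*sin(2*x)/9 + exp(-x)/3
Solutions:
 g(x) = C1 - cos(2*x)/9 - exp(-x)/3


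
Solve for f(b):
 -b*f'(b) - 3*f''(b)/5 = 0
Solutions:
 f(b) = C1 + C2*erf(sqrt(30)*b/6)


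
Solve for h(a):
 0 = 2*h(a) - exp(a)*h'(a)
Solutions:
 h(a) = C1*exp(-2*exp(-a))


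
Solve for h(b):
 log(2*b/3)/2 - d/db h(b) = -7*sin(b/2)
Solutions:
 h(b) = C1 + b*log(b)/2 - b*log(3) - b/2 + b*log(6)/2 - 14*cos(b/2)


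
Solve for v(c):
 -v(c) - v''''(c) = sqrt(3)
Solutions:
 v(c) = (C1*sin(sqrt(2)*c/2) + C2*cos(sqrt(2)*c/2))*exp(-sqrt(2)*c/2) + (C3*sin(sqrt(2)*c/2) + C4*cos(sqrt(2)*c/2))*exp(sqrt(2)*c/2) - sqrt(3)


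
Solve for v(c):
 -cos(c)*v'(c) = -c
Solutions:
 v(c) = C1 + Integral(c/cos(c), c)


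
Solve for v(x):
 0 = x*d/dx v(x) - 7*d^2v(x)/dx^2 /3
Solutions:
 v(x) = C1 + C2*erfi(sqrt(42)*x/14)


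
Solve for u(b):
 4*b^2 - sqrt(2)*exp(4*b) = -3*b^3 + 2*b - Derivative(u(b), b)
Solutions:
 u(b) = C1 - 3*b^4/4 - 4*b^3/3 + b^2 + sqrt(2)*exp(4*b)/4


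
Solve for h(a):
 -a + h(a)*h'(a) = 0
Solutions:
 h(a) = -sqrt(C1 + a^2)
 h(a) = sqrt(C1 + a^2)


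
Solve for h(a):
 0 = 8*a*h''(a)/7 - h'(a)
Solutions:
 h(a) = C1 + C2*a^(15/8)


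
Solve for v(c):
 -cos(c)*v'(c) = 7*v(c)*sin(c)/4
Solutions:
 v(c) = C1*cos(c)^(7/4)


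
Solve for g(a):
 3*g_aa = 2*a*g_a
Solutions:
 g(a) = C1 + C2*erfi(sqrt(3)*a/3)


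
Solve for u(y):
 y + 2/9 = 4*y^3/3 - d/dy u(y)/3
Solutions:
 u(y) = C1 + y^4 - 3*y^2/2 - 2*y/3


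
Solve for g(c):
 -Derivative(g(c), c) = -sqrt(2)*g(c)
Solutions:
 g(c) = C1*exp(sqrt(2)*c)


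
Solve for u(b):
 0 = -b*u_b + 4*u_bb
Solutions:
 u(b) = C1 + C2*erfi(sqrt(2)*b/4)


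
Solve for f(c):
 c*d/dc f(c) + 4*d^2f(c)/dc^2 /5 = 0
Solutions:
 f(c) = C1 + C2*erf(sqrt(10)*c/4)


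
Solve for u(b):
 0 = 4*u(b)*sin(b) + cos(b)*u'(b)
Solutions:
 u(b) = C1*cos(b)^4


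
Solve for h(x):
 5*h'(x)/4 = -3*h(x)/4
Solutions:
 h(x) = C1*exp(-3*x/5)


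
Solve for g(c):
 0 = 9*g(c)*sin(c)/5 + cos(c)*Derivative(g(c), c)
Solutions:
 g(c) = C1*cos(c)^(9/5)


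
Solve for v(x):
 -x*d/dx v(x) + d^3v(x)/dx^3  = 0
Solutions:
 v(x) = C1 + Integral(C2*airyai(x) + C3*airybi(x), x)


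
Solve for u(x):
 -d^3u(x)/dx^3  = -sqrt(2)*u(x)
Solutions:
 u(x) = C3*exp(2^(1/6)*x) + (C1*sin(2^(1/6)*sqrt(3)*x/2) + C2*cos(2^(1/6)*sqrt(3)*x/2))*exp(-2^(1/6)*x/2)


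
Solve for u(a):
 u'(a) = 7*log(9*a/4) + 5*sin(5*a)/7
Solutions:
 u(a) = C1 + 7*a*log(a) - 14*a*log(2) - 7*a + 14*a*log(3) - cos(5*a)/7


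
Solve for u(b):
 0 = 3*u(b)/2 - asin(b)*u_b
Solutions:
 u(b) = C1*exp(3*Integral(1/asin(b), b)/2)


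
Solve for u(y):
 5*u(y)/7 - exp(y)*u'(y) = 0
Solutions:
 u(y) = C1*exp(-5*exp(-y)/7)


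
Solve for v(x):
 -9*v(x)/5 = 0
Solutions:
 v(x) = 0


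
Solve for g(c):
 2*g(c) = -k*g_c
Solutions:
 g(c) = C1*exp(-2*c/k)


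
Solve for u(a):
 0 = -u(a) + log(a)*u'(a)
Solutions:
 u(a) = C1*exp(li(a))


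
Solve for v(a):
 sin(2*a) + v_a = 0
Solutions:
 v(a) = C1 + cos(2*a)/2


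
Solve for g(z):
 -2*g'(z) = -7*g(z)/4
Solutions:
 g(z) = C1*exp(7*z/8)


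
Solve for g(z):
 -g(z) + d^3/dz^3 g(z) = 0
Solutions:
 g(z) = C3*exp(z) + (C1*sin(sqrt(3)*z/2) + C2*cos(sqrt(3)*z/2))*exp(-z/2)


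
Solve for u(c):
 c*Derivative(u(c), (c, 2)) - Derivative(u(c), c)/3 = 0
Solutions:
 u(c) = C1 + C2*c^(4/3)


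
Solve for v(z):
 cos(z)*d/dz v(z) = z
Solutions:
 v(z) = C1 + Integral(z/cos(z), z)


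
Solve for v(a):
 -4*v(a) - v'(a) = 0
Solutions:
 v(a) = C1*exp(-4*a)


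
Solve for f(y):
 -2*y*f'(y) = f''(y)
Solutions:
 f(y) = C1 + C2*erf(y)


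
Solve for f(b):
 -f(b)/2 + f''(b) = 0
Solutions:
 f(b) = C1*exp(-sqrt(2)*b/2) + C2*exp(sqrt(2)*b/2)


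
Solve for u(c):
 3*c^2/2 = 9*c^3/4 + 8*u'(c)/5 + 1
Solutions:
 u(c) = C1 - 45*c^4/128 + 5*c^3/16 - 5*c/8


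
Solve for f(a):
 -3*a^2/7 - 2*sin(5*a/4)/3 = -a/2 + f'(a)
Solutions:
 f(a) = C1 - a^3/7 + a^2/4 + 8*cos(5*a/4)/15


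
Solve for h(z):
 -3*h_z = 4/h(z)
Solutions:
 h(z) = -sqrt(C1 - 24*z)/3
 h(z) = sqrt(C1 - 24*z)/3


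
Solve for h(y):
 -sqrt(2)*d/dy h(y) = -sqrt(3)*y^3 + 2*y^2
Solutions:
 h(y) = C1 + sqrt(6)*y^4/8 - sqrt(2)*y^3/3


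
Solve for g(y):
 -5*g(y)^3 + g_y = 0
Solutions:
 g(y) = -sqrt(2)*sqrt(-1/(C1 + 5*y))/2
 g(y) = sqrt(2)*sqrt(-1/(C1 + 5*y))/2


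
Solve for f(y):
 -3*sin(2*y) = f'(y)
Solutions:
 f(y) = C1 + 3*cos(2*y)/2


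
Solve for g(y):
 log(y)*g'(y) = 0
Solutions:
 g(y) = C1


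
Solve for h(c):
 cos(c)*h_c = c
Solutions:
 h(c) = C1 + Integral(c/cos(c), c)


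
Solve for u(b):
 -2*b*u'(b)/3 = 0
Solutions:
 u(b) = C1


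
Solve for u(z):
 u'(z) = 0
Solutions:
 u(z) = C1


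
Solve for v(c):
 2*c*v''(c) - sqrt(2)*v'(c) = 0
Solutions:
 v(c) = C1 + C2*c^(sqrt(2)/2 + 1)


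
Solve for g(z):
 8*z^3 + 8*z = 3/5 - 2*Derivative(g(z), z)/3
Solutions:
 g(z) = C1 - 3*z^4 - 6*z^2 + 9*z/10


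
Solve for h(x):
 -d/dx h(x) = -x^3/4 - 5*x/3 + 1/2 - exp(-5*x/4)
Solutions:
 h(x) = C1 + x^4/16 + 5*x^2/6 - x/2 - 4*exp(-5*x/4)/5


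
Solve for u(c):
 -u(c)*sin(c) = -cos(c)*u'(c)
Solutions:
 u(c) = C1/cos(c)


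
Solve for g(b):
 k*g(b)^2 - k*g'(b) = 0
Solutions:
 g(b) = -1/(C1 + b)


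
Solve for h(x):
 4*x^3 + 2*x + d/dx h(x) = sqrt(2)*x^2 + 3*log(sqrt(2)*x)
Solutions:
 h(x) = C1 - x^4 + sqrt(2)*x^3/3 - x^2 + 3*x*log(x) - 3*x + 3*x*log(2)/2


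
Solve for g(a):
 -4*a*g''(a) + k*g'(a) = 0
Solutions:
 g(a) = C1 + a^(re(k)/4 + 1)*(C2*sin(log(a)*Abs(im(k))/4) + C3*cos(log(a)*im(k)/4))


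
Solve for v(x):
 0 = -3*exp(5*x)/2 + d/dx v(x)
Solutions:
 v(x) = C1 + 3*exp(5*x)/10


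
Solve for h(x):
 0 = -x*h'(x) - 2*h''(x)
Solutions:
 h(x) = C1 + C2*erf(x/2)


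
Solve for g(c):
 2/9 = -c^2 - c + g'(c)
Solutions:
 g(c) = C1 + c^3/3 + c^2/2 + 2*c/9


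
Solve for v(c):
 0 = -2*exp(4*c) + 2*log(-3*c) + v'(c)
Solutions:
 v(c) = C1 - 2*c*log(-c) + 2*c*(1 - log(3)) + exp(4*c)/2


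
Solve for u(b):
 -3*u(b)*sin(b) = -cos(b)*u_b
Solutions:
 u(b) = C1/cos(b)^3


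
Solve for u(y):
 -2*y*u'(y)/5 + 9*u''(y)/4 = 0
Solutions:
 u(y) = C1 + C2*erfi(2*sqrt(5)*y/15)


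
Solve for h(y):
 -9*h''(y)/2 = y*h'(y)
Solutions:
 h(y) = C1 + C2*erf(y/3)


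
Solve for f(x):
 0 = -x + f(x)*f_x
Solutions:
 f(x) = -sqrt(C1 + x^2)
 f(x) = sqrt(C1 + x^2)


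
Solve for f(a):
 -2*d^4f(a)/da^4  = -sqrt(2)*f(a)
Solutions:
 f(a) = C1*exp(-2^(7/8)*a/2) + C2*exp(2^(7/8)*a/2) + C3*sin(2^(7/8)*a/2) + C4*cos(2^(7/8)*a/2)


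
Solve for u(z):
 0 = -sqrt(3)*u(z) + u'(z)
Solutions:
 u(z) = C1*exp(sqrt(3)*z)


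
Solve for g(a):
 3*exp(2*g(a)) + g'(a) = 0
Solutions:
 g(a) = log(-sqrt(-1/(C1 - 3*a))) - log(2)/2
 g(a) = log(-1/(C1 - 3*a))/2 - log(2)/2


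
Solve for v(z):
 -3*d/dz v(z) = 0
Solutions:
 v(z) = C1


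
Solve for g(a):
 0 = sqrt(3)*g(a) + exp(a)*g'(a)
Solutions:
 g(a) = C1*exp(sqrt(3)*exp(-a))


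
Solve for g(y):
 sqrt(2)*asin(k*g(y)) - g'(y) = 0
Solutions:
 Integral(1/asin(_y*k), (_y, g(y))) = C1 + sqrt(2)*y


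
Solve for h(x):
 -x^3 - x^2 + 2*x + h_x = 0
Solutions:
 h(x) = C1 + x^4/4 + x^3/3 - x^2


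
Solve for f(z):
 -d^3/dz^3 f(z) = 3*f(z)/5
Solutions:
 f(z) = C3*exp(-3^(1/3)*5^(2/3)*z/5) + (C1*sin(3^(5/6)*5^(2/3)*z/10) + C2*cos(3^(5/6)*5^(2/3)*z/10))*exp(3^(1/3)*5^(2/3)*z/10)


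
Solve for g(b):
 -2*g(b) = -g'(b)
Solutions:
 g(b) = C1*exp(2*b)


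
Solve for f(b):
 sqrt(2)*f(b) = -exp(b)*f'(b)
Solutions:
 f(b) = C1*exp(sqrt(2)*exp(-b))


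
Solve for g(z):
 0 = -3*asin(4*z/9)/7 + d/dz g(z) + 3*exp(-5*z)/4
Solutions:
 g(z) = C1 + 3*z*asin(4*z/9)/7 + 3*sqrt(81 - 16*z^2)/28 + 3*exp(-5*z)/20


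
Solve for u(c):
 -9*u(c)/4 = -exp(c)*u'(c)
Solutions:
 u(c) = C1*exp(-9*exp(-c)/4)


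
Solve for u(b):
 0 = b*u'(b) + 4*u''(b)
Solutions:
 u(b) = C1 + C2*erf(sqrt(2)*b/4)


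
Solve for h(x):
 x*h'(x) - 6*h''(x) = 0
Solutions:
 h(x) = C1 + C2*erfi(sqrt(3)*x/6)


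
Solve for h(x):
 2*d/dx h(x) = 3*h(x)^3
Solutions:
 h(x) = -sqrt(-1/(C1 + 3*x))
 h(x) = sqrt(-1/(C1 + 3*x))


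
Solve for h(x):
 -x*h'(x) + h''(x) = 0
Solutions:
 h(x) = C1 + C2*erfi(sqrt(2)*x/2)


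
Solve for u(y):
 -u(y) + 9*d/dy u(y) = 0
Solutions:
 u(y) = C1*exp(y/9)


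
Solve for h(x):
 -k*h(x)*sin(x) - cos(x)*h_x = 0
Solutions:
 h(x) = C1*exp(k*log(cos(x)))


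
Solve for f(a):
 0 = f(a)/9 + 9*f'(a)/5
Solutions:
 f(a) = C1*exp(-5*a/81)


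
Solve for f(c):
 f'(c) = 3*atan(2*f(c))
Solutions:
 Integral(1/atan(2*_y), (_y, f(c))) = C1 + 3*c


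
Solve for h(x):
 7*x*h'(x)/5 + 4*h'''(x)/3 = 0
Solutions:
 h(x) = C1 + Integral(C2*airyai(-1050^(1/3)*x/10) + C3*airybi(-1050^(1/3)*x/10), x)


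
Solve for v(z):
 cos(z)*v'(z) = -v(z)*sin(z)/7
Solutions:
 v(z) = C1*cos(z)^(1/7)


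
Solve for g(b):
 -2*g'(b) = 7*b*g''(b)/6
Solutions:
 g(b) = C1 + C2/b^(5/7)


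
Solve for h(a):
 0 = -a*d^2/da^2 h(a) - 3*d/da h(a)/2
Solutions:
 h(a) = C1 + C2/sqrt(a)


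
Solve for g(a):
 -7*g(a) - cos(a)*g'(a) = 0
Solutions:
 g(a) = C1*sqrt(sin(a) - 1)*(sin(a)^3 - 3*sin(a)^2 + 3*sin(a) - 1)/(sqrt(sin(a) + 1)*(sin(a)^3 + 3*sin(a)^2 + 3*sin(a) + 1))


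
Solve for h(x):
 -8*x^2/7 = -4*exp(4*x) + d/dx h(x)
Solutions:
 h(x) = C1 - 8*x^3/21 + exp(4*x)


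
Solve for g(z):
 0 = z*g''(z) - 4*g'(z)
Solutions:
 g(z) = C1 + C2*z^5


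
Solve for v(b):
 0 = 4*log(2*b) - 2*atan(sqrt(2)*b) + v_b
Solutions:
 v(b) = C1 - 4*b*log(b) + 2*b*atan(sqrt(2)*b) - 4*b*log(2) + 4*b - sqrt(2)*log(2*b^2 + 1)/2


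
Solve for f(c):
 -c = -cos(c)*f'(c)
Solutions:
 f(c) = C1 + Integral(c/cos(c), c)


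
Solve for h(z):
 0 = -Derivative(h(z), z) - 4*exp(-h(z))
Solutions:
 h(z) = log(C1 - 4*z)


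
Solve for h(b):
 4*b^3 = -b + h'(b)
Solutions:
 h(b) = C1 + b^4 + b^2/2


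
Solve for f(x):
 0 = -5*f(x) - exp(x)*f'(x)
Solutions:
 f(x) = C1*exp(5*exp(-x))


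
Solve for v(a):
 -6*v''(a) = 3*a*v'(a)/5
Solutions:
 v(a) = C1 + C2*erf(sqrt(5)*a/10)


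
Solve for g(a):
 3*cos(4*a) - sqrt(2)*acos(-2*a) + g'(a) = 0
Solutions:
 g(a) = C1 + sqrt(2)*(a*acos(-2*a) + sqrt(1 - 4*a^2)/2) - 3*sin(4*a)/4


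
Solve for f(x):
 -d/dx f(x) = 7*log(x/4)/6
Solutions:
 f(x) = C1 - 7*x*log(x)/6 + 7*x/6 + 7*x*log(2)/3


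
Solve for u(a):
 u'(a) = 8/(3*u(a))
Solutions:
 u(a) = -sqrt(C1 + 48*a)/3
 u(a) = sqrt(C1 + 48*a)/3


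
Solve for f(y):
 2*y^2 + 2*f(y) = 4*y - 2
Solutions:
 f(y) = -y^2 + 2*y - 1


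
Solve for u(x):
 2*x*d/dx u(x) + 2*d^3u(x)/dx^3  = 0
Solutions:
 u(x) = C1 + Integral(C2*airyai(-x) + C3*airybi(-x), x)


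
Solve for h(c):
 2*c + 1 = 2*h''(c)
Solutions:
 h(c) = C1 + C2*c + c^3/6 + c^2/4


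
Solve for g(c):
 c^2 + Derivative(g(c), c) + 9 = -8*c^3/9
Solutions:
 g(c) = C1 - 2*c^4/9 - c^3/3 - 9*c


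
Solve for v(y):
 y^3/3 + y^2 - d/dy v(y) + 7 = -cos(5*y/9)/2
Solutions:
 v(y) = C1 + y^4/12 + y^3/3 + 7*y + 9*sin(5*y/9)/10


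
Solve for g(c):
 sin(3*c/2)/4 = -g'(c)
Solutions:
 g(c) = C1 + cos(3*c/2)/6


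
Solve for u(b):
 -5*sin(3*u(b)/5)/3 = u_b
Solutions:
 5*b/3 + 5*log(cos(3*u(b)/5) - 1)/6 - 5*log(cos(3*u(b)/5) + 1)/6 = C1


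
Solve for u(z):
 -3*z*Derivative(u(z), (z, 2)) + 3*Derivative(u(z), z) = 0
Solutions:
 u(z) = C1 + C2*z^2


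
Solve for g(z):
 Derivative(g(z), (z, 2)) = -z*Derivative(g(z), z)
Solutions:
 g(z) = C1 + C2*erf(sqrt(2)*z/2)


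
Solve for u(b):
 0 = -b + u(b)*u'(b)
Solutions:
 u(b) = -sqrt(C1 + b^2)
 u(b) = sqrt(C1 + b^2)


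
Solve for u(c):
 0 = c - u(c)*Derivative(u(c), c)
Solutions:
 u(c) = -sqrt(C1 + c^2)
 u(c) = sqrt(C1 + c^2)


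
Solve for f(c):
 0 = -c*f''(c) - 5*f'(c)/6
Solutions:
 f(c) = C1 + C2*c^(1/6)


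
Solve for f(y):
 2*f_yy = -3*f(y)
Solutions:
 f(y) = C1*sin(sqrt(6)*y/2) + C2*cos(sqrt(6)*y/2)


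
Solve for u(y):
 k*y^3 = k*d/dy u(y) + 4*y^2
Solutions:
 u(y) = C1 + y^4/4 - 4*y^3/(3*k)


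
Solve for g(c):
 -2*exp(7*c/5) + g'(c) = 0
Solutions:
 g(c) = C1 + 10*exp(7*c/5)/7


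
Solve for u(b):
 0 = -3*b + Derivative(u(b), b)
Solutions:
 u(b) = C1 + 3*b^2/2


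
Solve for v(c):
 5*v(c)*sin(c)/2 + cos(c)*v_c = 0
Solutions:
 v(c) = C1*cos(c)^(5/2)


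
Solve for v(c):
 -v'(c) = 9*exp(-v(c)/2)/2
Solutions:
 v(c) = 2*log(C1 - 9*c/4)


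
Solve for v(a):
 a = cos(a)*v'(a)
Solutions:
 v(a) = C1 + Integral(a/cos(a), a)


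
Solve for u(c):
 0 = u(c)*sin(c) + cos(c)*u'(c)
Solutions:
 u(c) = C1*cos(c)


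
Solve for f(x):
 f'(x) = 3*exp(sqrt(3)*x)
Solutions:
 f(x) = C1 + sqrt(3)*exp(sqrt(3)*x)


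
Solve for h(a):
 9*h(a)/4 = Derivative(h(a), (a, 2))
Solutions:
 h(a) = C1*exp(-3*a/2) + C2*exp(3*a/2)


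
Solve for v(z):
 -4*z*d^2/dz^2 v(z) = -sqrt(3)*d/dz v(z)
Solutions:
 v(z) = C1 + C2*z^(sqrt(3)/4 + 1)


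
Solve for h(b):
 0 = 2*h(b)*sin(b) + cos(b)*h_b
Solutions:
 h(b) = C1*cos(b)^2


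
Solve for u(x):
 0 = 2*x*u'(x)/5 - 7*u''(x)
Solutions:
 u(x) = C1 + C2*erfi(sqrt(35)*x/35)


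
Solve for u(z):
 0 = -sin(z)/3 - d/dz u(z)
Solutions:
 u(z) = C1 + cos(z)/3


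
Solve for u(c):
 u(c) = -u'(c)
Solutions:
 u(c) = C1*exp(-c)


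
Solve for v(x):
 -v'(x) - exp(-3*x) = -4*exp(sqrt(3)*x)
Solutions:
 v(x) = C1 + 4*sqrt(3)*exp(sqrt(3)*x)/3 + exp(-3*x)/3


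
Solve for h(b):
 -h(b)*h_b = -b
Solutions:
 h(b) = -sqrt(C1 + b^2)
 h(b) = sqrt(C1 + b^2)


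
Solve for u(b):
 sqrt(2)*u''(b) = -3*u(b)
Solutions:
 u(b) = C1*sin(2^(3/4)*sqrt(3)*b/2) + C2*cos(2^(3/4)*sqrt(3)*b/2)


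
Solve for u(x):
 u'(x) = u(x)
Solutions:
 u(x) = C1*exp(x)


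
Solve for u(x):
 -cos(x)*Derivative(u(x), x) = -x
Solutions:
 u(x) = C1 + Integral(x/cos(x), x)


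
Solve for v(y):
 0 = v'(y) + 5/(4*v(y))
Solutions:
 v(y) = -sqrt(C1 - 10*y)/2
 v(y) = sqrt(C1 - 10*y)/2


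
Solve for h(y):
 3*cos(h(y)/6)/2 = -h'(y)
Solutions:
 3*y/2 - 3*log(sin(h(y)/6) - 1) + 3*log(sin(h(y)/6) + 1) = C1


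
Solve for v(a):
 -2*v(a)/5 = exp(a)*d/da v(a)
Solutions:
 v(a) = C1*exp(2*exp(-a)/5)


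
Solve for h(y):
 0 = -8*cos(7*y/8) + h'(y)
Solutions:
 h(y) = C1 + 64*sin(7*y/8)/7


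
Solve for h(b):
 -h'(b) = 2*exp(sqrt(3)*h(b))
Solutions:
 h(b) = sqrt(3)*(2*log(1/(C1 + 2*b)) - log(3))/6


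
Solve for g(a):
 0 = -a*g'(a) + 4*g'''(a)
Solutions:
 g(a) = C1 + Integral(C2*airyai(2^(1/3)*a/2) + C3*airybi(2^(1/3)*a/2), a)


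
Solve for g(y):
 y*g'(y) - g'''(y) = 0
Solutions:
 g(y) = C1 + Integral(C2*airyai(y) + C3*airybi(y), y)


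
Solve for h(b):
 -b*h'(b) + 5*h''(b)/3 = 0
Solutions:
 h(b) = C1 + C2*erfi(sqrt(30)*b/10)


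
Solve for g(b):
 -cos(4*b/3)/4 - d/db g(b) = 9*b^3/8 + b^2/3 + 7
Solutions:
 g(b) = C1 - 9*b^4/32 - b^3/9 - 7*b - 3*sin(4*b/3)/16


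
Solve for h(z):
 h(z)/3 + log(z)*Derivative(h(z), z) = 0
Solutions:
 h(z) = C1*exp(-li(z)/3)


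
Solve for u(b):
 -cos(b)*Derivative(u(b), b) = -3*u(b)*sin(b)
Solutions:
 u(b) = C1/cos(b)^3


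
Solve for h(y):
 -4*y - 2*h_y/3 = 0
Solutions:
 h(y) = C1 - 3*y^2


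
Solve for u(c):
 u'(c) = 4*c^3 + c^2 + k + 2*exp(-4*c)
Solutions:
 u(c) = C1 + c^4 + c^3/3 + c*k - exp(-4*c)/2


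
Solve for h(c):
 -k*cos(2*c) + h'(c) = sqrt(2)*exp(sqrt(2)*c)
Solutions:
 h(c) = C1 + k*sin(2*c)/2 + exp(sqrt(2)*c)


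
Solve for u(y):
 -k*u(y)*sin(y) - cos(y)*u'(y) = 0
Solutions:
 u(y) = C1*exp(k*log(cos(y)))


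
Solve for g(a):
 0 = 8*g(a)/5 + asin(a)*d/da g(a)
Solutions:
 g(a) = C1*exp(-8*Integral(1/asin(a), a)/5)


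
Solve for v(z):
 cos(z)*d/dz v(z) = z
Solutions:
 v(z) = C1 + Integral(z/cos(z), z)


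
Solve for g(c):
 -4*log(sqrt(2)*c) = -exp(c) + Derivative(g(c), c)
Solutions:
 g(c) = C1 - 4*c*log(c) + 2*c*(2 - log(2)) + exp(c)


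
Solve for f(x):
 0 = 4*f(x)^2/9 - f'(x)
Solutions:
 f(x) = -9/(C1 + 4*x)


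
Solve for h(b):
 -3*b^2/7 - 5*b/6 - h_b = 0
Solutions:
 h(b) = C1 - b^3/7 - 5*b^2/12


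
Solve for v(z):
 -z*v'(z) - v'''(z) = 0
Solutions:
 v(z) = C1 + Integral(C2*airyai(-z) + C3*airybi(-z), z)


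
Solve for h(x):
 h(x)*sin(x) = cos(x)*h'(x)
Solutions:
 h(x) = C1/cos(x)


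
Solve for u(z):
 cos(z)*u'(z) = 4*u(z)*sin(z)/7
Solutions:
 u(z) = C1/cos(z)^(4/7)


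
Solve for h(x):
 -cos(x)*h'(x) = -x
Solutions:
 h(x) = C1 + Integral(x/cos(x), x)


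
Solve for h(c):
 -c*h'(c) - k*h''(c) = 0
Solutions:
 h(c) = C1 + C2*sqrt(k)*erf(sqrt(2)*c*sqrt(1/k)/2)


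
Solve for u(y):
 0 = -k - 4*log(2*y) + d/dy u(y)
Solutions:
 u(y) = C1 + k*y + 4*y*log(y) - 4*y + y*log(16)


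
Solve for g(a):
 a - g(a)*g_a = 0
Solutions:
 g(a) = -sqrt(C1 + a^2)
 g(a) = sqrt(C1 + a^2)


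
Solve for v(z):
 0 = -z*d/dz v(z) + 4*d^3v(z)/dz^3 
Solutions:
 v(z) = C1 + Integral(C2*airyai(2^(1/3)*z/2) + C3*airybi(2^(1/3)*z/2), z)


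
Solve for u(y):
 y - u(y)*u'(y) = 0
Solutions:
 u(y) = -sqrt(C1 + y^2)
 u(y) = sqrt(C1 + y^2)


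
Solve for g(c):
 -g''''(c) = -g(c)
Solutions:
 g(c) = C1*exp(-c) + C2*exp(c) + C3*sin(c) + C4*cos(c)


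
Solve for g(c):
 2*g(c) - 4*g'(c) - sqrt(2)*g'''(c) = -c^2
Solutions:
 g(c) = C1*exp(-c*(-4*2^(5/6)*3^(2/3)/(9*sqrt(2) + sqrt(6)*sqrt(27 + 32*sqrt(2)))^(1/3) + 12^(1/3)*(9*sqrt(2) + sqrt(6)*sqrt(27 + 32*sqrt(2)))^(1/3))/12)*sin(3^(1/6)*c*(2^(5/6)/(9*sqrt(2) + sqrt(6)*sqrt(27 + 32*sqrt(2)))^(1/3) + 6^(2/3)*(9*sqrt(2) + sqrt(6)*sqrt(27 + 32*sqrt(2)))^(1/3)/12)) + C2*exp(-c*(-4*2^(5/6)*3^(2/3)/(9*sqrt(2) + sqrt(6)*sqrt(27 + 32*sqrt(2)))^(1/3) + 12^(1/3)*(9*sqrt(2) + sqrt(6)*sqrt(27 + 32*sqrt(2)))^(1/3))/12)*cos(3^(1/6)*c*(2^(5/6)/(9*sqrt(2) + sqrt(6)*sqrt(27 + 32*sqrt(2)))^(1/3) + 6^(2/3)*(9*sqrt(2) + sqrt(6)*sqrt(27 + 32*sqrt(2)))^(1/3)/12)) + C3*exp(c*(-4*2^(5/6)*3^(2/3)/(9*sqrt(2) + sqrt(6)*sqrt(27 + 32*sqrt(2)))^(1/3) + 12^(1/3)*(9*sqrt(2) + sqrt(6)*sqrt(27 + 32*sqrt(2)))^(1/3))/6) - c^2/2 - 2*c - 4


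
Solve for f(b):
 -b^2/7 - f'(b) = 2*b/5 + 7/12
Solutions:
 f(b) = C1 - b^3/21 - b^2/5 - 7*b/12


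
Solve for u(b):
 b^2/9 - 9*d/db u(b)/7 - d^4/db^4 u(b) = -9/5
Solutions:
 u(b) = C1 + C4*exp(-21^(2/3)*b/7) + 7*b^3/243 + 7*b/5 + (C2*sin(3*3^(1/6)*7^(2/3)*b/14) + C3*cos(3*3^(1/6)*7^(2/3)*b/14))*exp(21^(2/3)*b/14)


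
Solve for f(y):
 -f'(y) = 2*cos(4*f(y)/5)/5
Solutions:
 2*y/5 - 5*log(sin(4*f(y)/5) - 1)/8 + 5*log(sin(4*f(y)/5) + 1)/8 = C1


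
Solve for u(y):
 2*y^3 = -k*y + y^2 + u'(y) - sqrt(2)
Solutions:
 u(y) = C1 + k*y^2/2 + y^4/2 - y^3/3 + sqrt(2)*y


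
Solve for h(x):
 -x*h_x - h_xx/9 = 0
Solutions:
 h(x) = C1 + C2*erf(3*sqrt(2)*x/2)


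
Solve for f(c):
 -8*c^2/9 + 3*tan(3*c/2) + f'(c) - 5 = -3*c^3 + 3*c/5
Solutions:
 f(c) = C1 - 3*c^4/4 + 8*c^3/27 + 3*c^2/10 + 5*c + 2*log(cos(3*c/2))


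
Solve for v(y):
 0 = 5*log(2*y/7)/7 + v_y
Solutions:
 v(y) = C1 - 5*y*log(y)/7 - 5*y*log(2)/7 + 5*y/7 + 5*y*log(7)/7


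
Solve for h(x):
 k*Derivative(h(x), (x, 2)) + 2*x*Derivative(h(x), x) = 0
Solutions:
 h(x) = C1 + C2*sqrt(k)*erf(x*sqrt(1/k))


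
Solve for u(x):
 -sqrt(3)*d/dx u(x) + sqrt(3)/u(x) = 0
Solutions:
 u(x) = -sqrt(C1 + 2*x)
 u(x) = sqrt(C1 + 2*x)


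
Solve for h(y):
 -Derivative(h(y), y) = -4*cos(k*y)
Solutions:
 h(y) = C1 + 4*sin(k*y)/k


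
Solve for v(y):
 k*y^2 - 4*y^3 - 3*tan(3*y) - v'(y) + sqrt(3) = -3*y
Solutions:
 v(y) = C1 + k*y^3/3 - y^4 + 3*y^2/2 + sqrt(3)*y + log(cos(3*y))


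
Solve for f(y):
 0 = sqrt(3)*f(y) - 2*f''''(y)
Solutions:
 f(y) = C1*exp(-2^(3/4)*3^(1/8)*y/2) + C2*exp(2^(3/4)*3^(1/8)*y/2) + C3*sin(2^(3/4)*3^(1/8)*y/2) + C4*cos(2^(3/4)*3^(1/8)*y/2)


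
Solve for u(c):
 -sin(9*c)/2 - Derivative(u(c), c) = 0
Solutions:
 u(c) = C1 + cos(9*c)/18


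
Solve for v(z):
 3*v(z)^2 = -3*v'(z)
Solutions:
 v(z) = 1/(C1 + z)


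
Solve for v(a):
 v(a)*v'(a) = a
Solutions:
 v(a) = -sqrt(C1 + a^2)
 v(a) = sqrt(C1 + a^2)


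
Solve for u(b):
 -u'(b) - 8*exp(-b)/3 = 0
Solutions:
 u(b) = C1 + 8*exp(-b)/3


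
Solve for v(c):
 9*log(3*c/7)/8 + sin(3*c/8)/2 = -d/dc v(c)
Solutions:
 v(c) = C1 - 9*c*log(c)/8 - 9*c*log(3)/8 + 9*c/8 + 9*c*log(7)/8 + 4*cos(3*c/8)/3


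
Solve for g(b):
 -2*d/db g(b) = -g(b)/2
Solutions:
 g(b) = C1*exp(b/4)


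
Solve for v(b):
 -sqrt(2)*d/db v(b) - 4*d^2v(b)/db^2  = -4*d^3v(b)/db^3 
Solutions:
 v(b) = C1 + C2*exp(b*(1 - sqrt(1 + sqrt(2)))/2) + C3*exp(b*(1 + sqrt(1 + sqrt(2)))/2)


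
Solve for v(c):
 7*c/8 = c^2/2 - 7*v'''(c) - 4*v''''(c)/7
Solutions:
 v(c) = C1 + C2*c + C3*c^2 + C4*exp(-49*c/4) + c^5/840 - 125*c^4/21952 + 125*c^3/67228


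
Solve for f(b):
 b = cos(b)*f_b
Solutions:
 f(b) = C1 + Integral(b/cos(b), b)


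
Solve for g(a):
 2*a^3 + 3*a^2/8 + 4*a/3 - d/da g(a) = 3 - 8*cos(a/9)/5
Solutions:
 g(a) = C1 + a^4/2 + a^3/8 + 2*a^2/3 - 3*a + 72*sin(a/9)/5


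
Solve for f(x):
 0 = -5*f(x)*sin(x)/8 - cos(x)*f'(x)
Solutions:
 f(x) = C1*cos(x)^(5/8)


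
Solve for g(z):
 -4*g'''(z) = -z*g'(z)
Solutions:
 g(z) = C1 + Integral(C2*airyai(2^(1/3)*z/2) + C3*airybi(2^(1/3)*z/2), z)


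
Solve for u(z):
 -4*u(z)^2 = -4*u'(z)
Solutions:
 u(z) = -1/(C1 + z)


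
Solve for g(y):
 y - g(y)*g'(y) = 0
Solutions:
 g(y) = -sqrt(C1 + y^2)
 g(y) = sqrt(C1 + y^2)


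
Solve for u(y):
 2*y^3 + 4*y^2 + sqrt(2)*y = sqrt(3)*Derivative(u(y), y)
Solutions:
 u(y) = C1 + sqrt(3)*y^4/6 + 4*sqrt(3)*y^3/9 + sqrt(6)*y^2/6


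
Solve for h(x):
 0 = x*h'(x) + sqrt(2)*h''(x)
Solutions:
 h(x) = C1 + C2*erf(2^(1/4)*x/2)


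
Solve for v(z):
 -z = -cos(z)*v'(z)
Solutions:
 v(z) = C1 + Integral(z/cos(z), z)


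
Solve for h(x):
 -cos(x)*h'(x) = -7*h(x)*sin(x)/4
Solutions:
 h(x) = C1/cos(x)^(7/4)


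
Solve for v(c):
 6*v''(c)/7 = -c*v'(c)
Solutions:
 v(c) = C1 + C2*erf(sqrt(21)*c/6)


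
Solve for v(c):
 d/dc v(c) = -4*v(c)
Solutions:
 v(c) = C1*exp(-4*c)


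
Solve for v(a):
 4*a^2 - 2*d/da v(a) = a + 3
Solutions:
 v(a) = C1 + 2*a^3/3 - a^2/4 - 3*a/2


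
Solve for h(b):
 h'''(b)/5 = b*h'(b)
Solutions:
 h(b) = C1 + Integral(C2*airyai(5^(1/3)*b) + C3*airybi(5^(1/3)*b), b)


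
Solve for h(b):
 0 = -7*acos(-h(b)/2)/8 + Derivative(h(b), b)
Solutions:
 Integral(1/acos(-_y/2), (_y, h(b))) = C1 + 7*b/8


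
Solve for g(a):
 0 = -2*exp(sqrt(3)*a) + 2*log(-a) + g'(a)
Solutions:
 g(a) = C1 - 2*a*log(-a) + 2*a + 2*sqrt(3)*exp(sqrt(3)*a)/3


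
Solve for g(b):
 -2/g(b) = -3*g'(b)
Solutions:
 g(b) = -sqrt(C1 + 12*b)/3
 g(b) = sqrt(C1 + 12*b)/3


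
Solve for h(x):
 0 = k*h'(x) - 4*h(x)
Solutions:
 h(x) = C1*exp(4*x/k)


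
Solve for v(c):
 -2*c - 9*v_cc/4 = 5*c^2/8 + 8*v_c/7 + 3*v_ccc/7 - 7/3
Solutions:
 v(c) = C1 + C2*exp(c*(-63 + sqrt(2433))/24) + C3*exp(-c*(sqrt(2433) + 63)/24) - 35*c^3/192 + 413*c^2/2048 + 162967*c/98304


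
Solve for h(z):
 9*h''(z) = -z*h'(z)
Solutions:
 h(z) = C1 + C2*erf(sqrt(2)*z/6)


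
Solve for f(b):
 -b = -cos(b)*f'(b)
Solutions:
 f(b) = C1 + Integral(b/cos(b), b)


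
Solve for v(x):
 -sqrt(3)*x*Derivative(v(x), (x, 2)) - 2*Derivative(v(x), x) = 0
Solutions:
 v(x) = C1 + C2*x^(1 - 2*sqrt(3)/3)


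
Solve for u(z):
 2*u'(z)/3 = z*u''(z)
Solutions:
 u(z) = C1 + C2*z^(5/3)


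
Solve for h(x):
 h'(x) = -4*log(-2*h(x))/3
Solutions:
 3*Integral(1/(log(-_y) + log(2)), (_y, h(x)))/4 = C1 - x


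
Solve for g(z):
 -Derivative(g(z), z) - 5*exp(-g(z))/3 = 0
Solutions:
 g(z) = log(C1 - 5*z/3)


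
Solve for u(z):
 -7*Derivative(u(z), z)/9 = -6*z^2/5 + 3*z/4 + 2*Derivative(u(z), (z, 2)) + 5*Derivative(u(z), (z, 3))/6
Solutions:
 u(z) = C1 + C2*exp(z*(-18 + sqrt(114))/15) + C3*exp(-z*(sqrt(114) + 18)/15) + 18*z^3/35 - 8721*z^2/1960 + 67149*z/3430


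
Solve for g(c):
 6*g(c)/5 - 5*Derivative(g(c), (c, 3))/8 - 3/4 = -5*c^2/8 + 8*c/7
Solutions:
 g(c) = C3*exp(2*30^(1/3)*c/5) - 25*c^2/48 + 20*c/21 + (C1*sin(10^(1/3)*3^(5/6)*c/5) + C2*cos(10^(1/3)*3^(5/6)*c/5))*exp(-30^(1/3)*c/5) + 5/8


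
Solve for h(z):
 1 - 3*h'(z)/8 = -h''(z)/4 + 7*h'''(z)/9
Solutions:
 h(z) = C1 + 8*z/3 + (C2*sin(3*sqrt(159)*z/56) + C3*cos(3*sqrt(159)*z/56))*exp(9*z/56)


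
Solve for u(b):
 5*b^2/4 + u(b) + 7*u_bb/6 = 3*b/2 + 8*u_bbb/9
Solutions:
 u(b) = C1*exp(b*(-(48*sqrt(2990) + 2647)^(1/3) - 49/(48*sqrt(2990) + 2647)^(1/3) + 14)/32)*sin(sqrt(3)*b*(-(48*sqrt(2990) + 2647)^(1/3) + 49/(48*sqrt(2990) + 2647)^(1/3))/32) + C2*exp(b*(-(48*sqrt(2990) + 2647)^(1/3) - 49/(48*sqrt(2990) + 2647)^(1/3) + 14)/32)*cos(sqrt(3)*b*(-(48*sqrt(2990) + 2647)^(1/3) + 49/(48*sqrt(2990) + 2647)^(1/3))/32) + C3*exp(b*(49/(48*sqrt(2990) + 2647)^(1/3) + 7 + (48*sqrt(2990) + 2647)^(1/3))/16) - 5*b^2/4 + 3*b/2 + 35/12


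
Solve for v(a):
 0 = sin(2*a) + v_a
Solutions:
 v(a) = C1 + cos(2*a)/2


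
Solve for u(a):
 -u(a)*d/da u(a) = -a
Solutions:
 u(a) = -sqrt(C1 + a^2)
 u(a) = sqrt(C1 + a^2)


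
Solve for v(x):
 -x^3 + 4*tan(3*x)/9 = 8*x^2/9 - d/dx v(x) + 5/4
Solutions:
 v(x) = C1 + x^4/4 + 8*x^3/27 + 5*x/4 + 4*log(cos(3*x))/27


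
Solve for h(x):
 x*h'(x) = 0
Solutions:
 h(x) = C1


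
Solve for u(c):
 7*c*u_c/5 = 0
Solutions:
 u(c) = C1


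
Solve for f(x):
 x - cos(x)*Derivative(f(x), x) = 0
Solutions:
 f(x) = C1 + Integral(x/cos(x), x)


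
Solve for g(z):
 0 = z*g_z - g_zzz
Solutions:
 g(z) = C1 + Integral(C2*airyai(z) + C3*airybi(z), z)


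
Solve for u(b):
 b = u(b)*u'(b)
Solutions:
 u(b) = -sqrt(C1 + b^2)
 u(b) = sqrt(C1 + b^2)


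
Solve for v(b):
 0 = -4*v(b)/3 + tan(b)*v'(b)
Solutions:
 v(b) = C1*sin(b)^(4/3)


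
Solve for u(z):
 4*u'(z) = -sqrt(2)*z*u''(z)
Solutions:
 u(z) = C1 + C2*z^(1 - 2*sqrt(2))


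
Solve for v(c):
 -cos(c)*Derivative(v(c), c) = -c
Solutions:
 v(c) = C1 + Integral(c/cos(c), c)


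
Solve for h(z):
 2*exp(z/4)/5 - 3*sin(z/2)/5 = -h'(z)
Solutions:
 h(z) = C1 - 8*exp(z/4)/5 - 6*cos(z/2)/5


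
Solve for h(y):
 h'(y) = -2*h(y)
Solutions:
 h(y) = C1*exp(-2*y)


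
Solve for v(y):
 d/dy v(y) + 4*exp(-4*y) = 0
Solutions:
 v(y) = C1 + exp(-4*y)


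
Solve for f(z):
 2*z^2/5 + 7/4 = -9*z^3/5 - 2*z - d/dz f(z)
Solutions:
 f(z) = C1 - 9*z^4/20 - 2*z^3/15 - z^2 - 7*z/4


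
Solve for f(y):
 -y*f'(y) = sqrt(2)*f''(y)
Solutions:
 f(y) = C1 + C2*erf(2^(1/4)*y/2)


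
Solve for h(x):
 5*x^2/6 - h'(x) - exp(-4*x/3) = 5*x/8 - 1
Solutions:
 h(x) = C1 + 5*x^3/18 - 5*x^2/16 + x + 3*exp(-4*x/3)/4


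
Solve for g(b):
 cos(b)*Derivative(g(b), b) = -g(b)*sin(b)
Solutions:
 g(b) = C1*cos(b)


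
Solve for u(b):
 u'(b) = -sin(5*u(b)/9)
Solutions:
 b + 9*log(cos(5*u(b)/9) - 1)/10 - 9*log(cos(5*u(b)/9) + 1)/10 = C1


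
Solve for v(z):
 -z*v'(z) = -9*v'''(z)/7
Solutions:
 v(z) = C1 + Integral(C2*airyai(21^(1/3)*z/3) + C3*airybi(21^(1/3)*z/3), z)


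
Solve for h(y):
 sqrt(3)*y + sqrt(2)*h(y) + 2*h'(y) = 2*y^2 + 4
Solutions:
 h(y) = C1*exp(-sqrt(2)*y/2) + sqrt(2)*y^2 - 4*y - sqrt(6)*y/2 + sqrt(3) + 6*sqrt(2)


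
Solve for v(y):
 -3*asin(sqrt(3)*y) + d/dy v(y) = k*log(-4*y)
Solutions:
 v(y) = C1 + k*y*(log(-y) - 1) + 2*k*y*log(2) + 3*y*asin(sqrt(3)*y) + sqrt(3)*sqrt(1 - 3*y^2)


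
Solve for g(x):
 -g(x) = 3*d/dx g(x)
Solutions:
 g(x) = C1*exp(-x/3)


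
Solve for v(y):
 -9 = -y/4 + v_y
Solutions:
 v(y) = C1 + y^2/8 - 9*y


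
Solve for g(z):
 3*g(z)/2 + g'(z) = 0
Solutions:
 g(z) = C1*exp(-3*z/2)


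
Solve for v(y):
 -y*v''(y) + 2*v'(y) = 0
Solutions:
 v(y) = C1 + C2*y^3


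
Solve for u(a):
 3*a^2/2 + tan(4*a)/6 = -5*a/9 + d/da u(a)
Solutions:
 u(a) = C1 + a^3/2 + 5*a^2/18 - log(cos(4*a))/24


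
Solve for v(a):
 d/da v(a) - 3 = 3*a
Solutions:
 v(a) = C1 + 3*a^2/2 + 3*a


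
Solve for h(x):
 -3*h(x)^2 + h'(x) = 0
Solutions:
 h(x) = -1/(C1 + 3*x)


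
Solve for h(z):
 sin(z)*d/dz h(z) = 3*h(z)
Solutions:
 h(z) = C1*(cos(z) - 1)^(3/2)/(cos(z) + 1)^(3/2)


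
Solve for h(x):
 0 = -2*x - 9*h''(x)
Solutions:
 h(x) = C1 + C2*x - x^3/27


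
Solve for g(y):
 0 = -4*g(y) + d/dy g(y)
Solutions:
 g(y) = C1*exp(4*y)


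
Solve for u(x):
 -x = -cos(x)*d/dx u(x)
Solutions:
 u(x) = C1 + Integral(x/cos(x), x)


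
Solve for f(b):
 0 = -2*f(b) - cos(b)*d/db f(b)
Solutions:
 f(b) = C1*(sin(b) - 1)/(sin(b) + 1)


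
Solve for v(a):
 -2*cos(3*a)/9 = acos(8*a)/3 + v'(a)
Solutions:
 v(a) = C1 - a*acos(8*a)/3 + sqrt(1 - 64*a^2)/24 - 2*sin(3*a)/27


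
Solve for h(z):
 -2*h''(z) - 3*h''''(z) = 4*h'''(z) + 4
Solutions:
 h(z) = C1 + C2*z - z^2 + (C3*sin(sqrt(2)*z/3) + C4*cos(sqrt(2)*z/3))*exp(-2*z/3)


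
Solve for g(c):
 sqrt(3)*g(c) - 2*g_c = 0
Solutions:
 g(c) = C1*exp(sqrt(3)*c/2)


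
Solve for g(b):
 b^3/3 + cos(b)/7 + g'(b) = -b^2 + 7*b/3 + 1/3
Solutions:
 g(b) = C1 - b^4/12 - b^3/3 + 7*b^2/6 + b/3 - sin(b)/7


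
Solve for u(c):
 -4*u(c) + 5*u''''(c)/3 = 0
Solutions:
 u(c) = C1*exp(-sqrt(2)*3^(1/4)*5^(3/4)*c/5) + C2*exp(sqrt(2)*3^(1/4)*5^(3/4)*c/5) + C3*sin(sqrt(2)*3^(1/4)*5^(3/4)*c/5) + C4*cos(sqrt(2)*3^(1/4)*5^(3/4)*c/5)


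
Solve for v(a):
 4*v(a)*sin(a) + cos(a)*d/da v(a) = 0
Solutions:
 v(a) = C1*cos(a)^4


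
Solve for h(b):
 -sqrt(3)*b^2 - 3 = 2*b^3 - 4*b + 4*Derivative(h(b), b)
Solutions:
 h(b) = C1 - b^4/8 - sqrt(3)*b^3/12 + b^2/2 - 3*b/4


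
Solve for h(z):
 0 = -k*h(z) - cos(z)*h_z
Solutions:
 h(z) = C1*exp(k*(log(sin(z) - 1) - log(sin(z) + 1))/2)


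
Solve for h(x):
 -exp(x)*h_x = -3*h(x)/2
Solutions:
 h(x) = C1*exp(-3*exp(-x)/2)


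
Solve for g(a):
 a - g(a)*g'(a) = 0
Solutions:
 g(a) = -sqrt(C1 + a^2)
 g(a) = sqrt(C1 + a^2)


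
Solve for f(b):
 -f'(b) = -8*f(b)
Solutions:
 f(b) = C1*exp(8*b)


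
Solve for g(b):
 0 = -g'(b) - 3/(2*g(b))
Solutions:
 g(b) = -sqrt(C1 - 3*b)
 g(b) = sqrt(C1 - 3*b)


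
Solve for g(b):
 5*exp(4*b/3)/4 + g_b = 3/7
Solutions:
 g(b) = C1 + 3*b/7 - 15*exp(4*b/3)/16


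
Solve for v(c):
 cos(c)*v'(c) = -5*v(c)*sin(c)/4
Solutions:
 v(c) = C1*cos(c)^(5/4)


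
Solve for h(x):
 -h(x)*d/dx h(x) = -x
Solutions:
 h(x) = -sqrt(C1 + x^2)
 h(x) = sqrt(C1 + x^2)


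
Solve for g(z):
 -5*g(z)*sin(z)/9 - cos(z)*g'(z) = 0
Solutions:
 g(z) = C1*cos(z)^(5/9)


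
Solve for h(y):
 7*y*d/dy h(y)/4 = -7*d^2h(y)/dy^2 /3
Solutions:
 h(y) = C1 + C2*erf(sqrt(6)*y/4)
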